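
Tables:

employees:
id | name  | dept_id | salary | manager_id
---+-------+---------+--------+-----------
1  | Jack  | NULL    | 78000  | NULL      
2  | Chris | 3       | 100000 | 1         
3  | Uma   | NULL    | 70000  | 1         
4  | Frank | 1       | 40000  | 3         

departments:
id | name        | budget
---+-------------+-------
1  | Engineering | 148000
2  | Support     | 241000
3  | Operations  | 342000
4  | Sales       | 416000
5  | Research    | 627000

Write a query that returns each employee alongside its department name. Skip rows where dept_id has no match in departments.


INNER JOIN keeps only employees rows whose dept_id matches an id in departments. Walk through each employee:
  - employee 1 (Jack): dept_id=NULL, no match -> dropped
  - employee 2 (Chris): dept_id=3 -> matches Operations
  - employee 3 (Uma): dept_id=NULL, no match -> dropped
  - employee 4 (Frank): dept_id=1 -> matches Engineering
So 2 of 4 rows are dropped.

SQL:
SELECT a.name, b.name AS department
FROM employees a
INNER JOIN departments b ON a.dept_id = b.id

Result:
name  | department 
------+------------
Chris | Operations 
Frank | Engineering


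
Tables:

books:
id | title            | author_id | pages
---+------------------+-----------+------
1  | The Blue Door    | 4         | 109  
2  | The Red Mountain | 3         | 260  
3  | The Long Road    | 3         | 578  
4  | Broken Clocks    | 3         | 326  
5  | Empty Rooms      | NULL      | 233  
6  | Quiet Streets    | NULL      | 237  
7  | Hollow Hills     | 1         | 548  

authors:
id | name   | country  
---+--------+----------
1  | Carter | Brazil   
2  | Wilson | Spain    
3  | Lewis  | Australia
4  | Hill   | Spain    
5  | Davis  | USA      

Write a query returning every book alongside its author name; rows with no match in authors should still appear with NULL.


LEFT JOIN keeps every row from books (the left table); where author_id has no match in authors, the author columns become NULL. Walk through each book:
  - book 1 (The Blue Door): author_id=4 -> matches Hill
  - book 2 (The Red Mountain): author_id=3 -> matches Lewis
  - book 3 (The Long Road): author_id=3 -> matches Lewis
  - book 4 (Broken Clocks): author_id=3 -> matches Lewis
  - book 5 (Empty Rooms): author_id=NULL, no match -> kept with NULL
  - book 6 (Quiet Streets): author_id=NULL, no match -> kept with NULL
  - book 7 (Hollow Hills): author_id=1 -> matches Carter
All 7 rows appear; 2 have NULL author.

SQL:
SELECT a.title, b.name AS author
FROM books a
LEFT JOIN authors b ON a.author_id = b.id

Result:
title            | author
-----------------+-------
The Blue Door    | Hill  
The Red Mountain | Lewis 
The Long Road    | Lewis 
Broken Clocks    | Lewis 
Empty Rooms      | NULL  
Quiet Streets    | NULL  
Hollow Hills     | Carter


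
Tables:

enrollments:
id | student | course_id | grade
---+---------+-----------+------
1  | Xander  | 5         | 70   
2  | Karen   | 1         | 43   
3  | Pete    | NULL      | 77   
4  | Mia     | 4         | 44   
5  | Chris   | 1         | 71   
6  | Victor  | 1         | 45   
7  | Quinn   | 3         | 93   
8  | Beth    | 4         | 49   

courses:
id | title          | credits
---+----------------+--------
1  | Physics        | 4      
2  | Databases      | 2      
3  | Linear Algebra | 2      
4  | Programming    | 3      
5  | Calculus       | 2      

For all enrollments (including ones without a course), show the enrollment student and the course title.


LEFT JOIN keeps every row from enrollments (the left table); where course_id has no match in courses, the course columns become NULL. Walk through each enrollment:
  - enrollment 1 (Xander): course_id=5 -> matches Calculus
  - enrollment 2 (Karen): course_id=1 -> matches Physics
  - enrollment 3 (Pete): course_id=NULL, no match -> kept with NULL
  - enrollment 4 (Mia): course_id=4 -> matches Programming
  - enrollment 5 (Chris): course_id=1 -> matches Physics
  - enrollment 6 (Victor): course_id=1 -> matches Physics
  - enrollment 7 (Quinn): course_id=3 -> matches Linear Algebra
  - enrollment 8 (Beth): course_id=4 -> matches Programming
All 8 rows appear; 1 has NULL course.

SQL:
SELECT a.student, b.title AS course
FROM enrollments a
LEFT JOIN courses b ON a.course_id = b.id

Result:
student | course        
--------+---------------
Xander  | Calculus      
Karen   | Physics       
Pete    | NULL          
Mia     | Programming   
Chris   | Physics       
Victor  | Physics       
Quinn   | Linear Algebra
Beth    | Programming   


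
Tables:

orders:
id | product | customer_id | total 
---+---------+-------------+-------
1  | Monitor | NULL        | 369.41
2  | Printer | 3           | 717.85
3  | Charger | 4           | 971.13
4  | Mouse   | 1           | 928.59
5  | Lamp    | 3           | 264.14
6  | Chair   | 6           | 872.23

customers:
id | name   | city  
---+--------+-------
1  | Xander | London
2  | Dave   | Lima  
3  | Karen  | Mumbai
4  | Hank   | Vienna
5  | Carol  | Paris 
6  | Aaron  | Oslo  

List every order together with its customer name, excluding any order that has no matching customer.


INNER JOIN keeps only orders rows whose customer_id matches an id in customers. Walk through each order:
  - order 1 (Monitor): customer_id=NULL, no match -> dropped
  - order 2 (Printer): customer_id=3 -> matches Karen
  - order 3 (Charger): customer_id=4 -> matches Hank
  - order 4 (Mouse): customer_id=1 -> matches Xander
  - order 5 (Lamp): customer_id=3 -> matches Karen
  - order 6 (Chair): customer_id=6 -> matches Aaron
So 1 of 6 rows is dropped.

SQL:
SELECT a.product, b.name AS customer
FROM orders a
INNER JOIN customers b ON a.customer_id = b.id

Result:
product | customer
--------+---------
Printer | Karen   
Charger | Hank    
Mouse   | Xander  
Lamp    | Karen   
Chair   | Aaron   


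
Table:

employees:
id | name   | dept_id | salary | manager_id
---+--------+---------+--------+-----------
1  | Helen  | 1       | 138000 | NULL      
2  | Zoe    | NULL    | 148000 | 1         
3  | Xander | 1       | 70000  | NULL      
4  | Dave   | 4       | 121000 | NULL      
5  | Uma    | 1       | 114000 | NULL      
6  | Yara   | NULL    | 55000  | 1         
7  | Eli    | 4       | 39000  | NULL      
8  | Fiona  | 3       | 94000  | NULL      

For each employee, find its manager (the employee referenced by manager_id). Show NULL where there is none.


This is a self-join: employees is joined to a second copy of itself, matching each row's manager_id to another row's id. Use LEFT JOIN so rows with manager_id=NULL are kept.
  - employee 1 (Helen): manager_id=NULL -> NULL
  - employee 2 (Zoe): manager_id=1 -> Helen
  - employee 3 (Xander): manager_id=NULL -> NULL
  - employee 4 (Dave): manager_id=NULL -> NULL
  - employee 5 (Uma): manager_id=NULL -> NULL
  - employee 6 (Yara): manager_id=1 -> Helen
  - employee 7 (Eli): manager_id=NULL -> NULL
  - employee 8 (Fiona): manager_id=NULL -> NULL

SQL:
SELECT a.name AS item, b.name AS manager
FROM employees a
LEFT JOIN employees b ON a.manager_id = b.id

Result:
item   | manager
-------+--------
Helen  | NULL   
Zoe    | Helen  
Xander | NULL   
Dave   | NULL   
Uma    | NULL   
Yara   | Helen  
Eli    | NULL   
Fiona  | NULL   


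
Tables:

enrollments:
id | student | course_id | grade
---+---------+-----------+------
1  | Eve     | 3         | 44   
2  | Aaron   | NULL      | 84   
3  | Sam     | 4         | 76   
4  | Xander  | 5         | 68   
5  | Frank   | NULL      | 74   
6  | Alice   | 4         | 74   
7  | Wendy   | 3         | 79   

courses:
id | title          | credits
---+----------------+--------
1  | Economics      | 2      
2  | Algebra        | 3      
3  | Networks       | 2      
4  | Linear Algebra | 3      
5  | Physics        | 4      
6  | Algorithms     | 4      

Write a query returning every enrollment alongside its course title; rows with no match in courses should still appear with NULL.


LEFT JOIN keeps every row from enrollments (the left table); where course_id has no match in courses, the course columns become NULL. Walk through each enrollment:
  - enrollment 1 (Eve): course_id=3 -> matches Networks
  - enrollment 2 (Aaron): course_id=NULL, no match -> kept with NULL
  - enrollment 3 (Sam): course_id=4 -> matches Linear Algebra
  - enrollment 4 (Xander): course_id=5 -> matches Physics
  - enrollment 5 (Frank): course_id=NULL, no match -> kept with NULL
  - enrollment 6 (Alice): course_id=4 -> matches Linear Algebra
  - enrollment 7 (Wendy): course_id=3 -> matches Networks
All 7 rows appear; 2 have NULL course.

SQL:
SELECT a.student, b.title AS course
FROM enrollments a
LEFT JOIN courses b ON a.course_id = b.id

Result:
student | course        
--------+---------------
Eve     | Networks      
Aaron   | NULL          
Sam     | Linear Algebra
Xander  | Physics       
Frank   | NULL          
Alice   | Linear Algebra
Wendy   | Networks      


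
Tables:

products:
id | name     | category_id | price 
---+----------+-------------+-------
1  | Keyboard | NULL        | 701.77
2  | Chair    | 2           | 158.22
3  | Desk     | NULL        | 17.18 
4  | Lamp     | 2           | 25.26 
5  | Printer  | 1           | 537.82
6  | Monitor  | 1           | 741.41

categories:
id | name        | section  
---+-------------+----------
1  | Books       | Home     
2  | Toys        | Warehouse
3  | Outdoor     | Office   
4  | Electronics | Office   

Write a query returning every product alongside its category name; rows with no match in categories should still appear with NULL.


LEFT JOIN keeps every row from products (the left table); where category_id has no match in categories, the category columns become NULL. Walk through each product:
  - product 1 (Keyboard): category_id=NULL, no match -> kept with NULL
  - product 2 (Chair): category_id=2 -> matches Toys
  - product 3 (Desk): category_id=NULL, no match -> kept with NULL
  - product 4 (Lamp): category_id=2 -> matches Toys
  - product 5 (Printer): category_id=1 -> matches Books
  - product 6 (Monitor): category_id=1 -> matches Books
All 6 rows appear; 2 have NULL category.

SQL:
SELECT a.name, b.name AS category
FROM products a
LEFT JOIN categories b ON a.category_id = b.id

Result:
name     | category
---------+---------
Keyboard | NULL    
Chair    | Toys    
Desk     | NULL    
Lamp     | Toys    
Printer  | Books   
Monitor  | Books   


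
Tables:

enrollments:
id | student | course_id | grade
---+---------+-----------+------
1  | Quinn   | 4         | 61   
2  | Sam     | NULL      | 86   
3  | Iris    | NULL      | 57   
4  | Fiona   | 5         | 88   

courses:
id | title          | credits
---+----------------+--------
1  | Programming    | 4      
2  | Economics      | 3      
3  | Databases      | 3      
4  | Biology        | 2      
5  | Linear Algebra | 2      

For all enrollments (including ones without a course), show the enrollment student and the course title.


LEFT JOIN keeps every row from enrollments (the left table); where course_id has no match in courses, the course columns become NULL. Walk through each enrollment:
  - enrollment 1 (Quinn): course_id=4 -> matches Biology
  - enrollment 2 (Sam): course_id=NULL, no match -> kept with NULL
  - enrollment 3 (Iris): course_id=NULL, no match -> kept with NULL
  - enrollment 4 (Fiona): course_id=5 -> matches Linear Algebra
All 4 rows appear; 2 have NULL course.

SQL:
SELECT a.student, b.title AS course
FROM enrollments a
LEFT JOIN courses b ON a.course_id = b.id

Result:
student | course        
--------+---------------
Quinn   | Biology       
Sam     | NULL          
Iris    | NULL          
Fiona   | Linear Algebra


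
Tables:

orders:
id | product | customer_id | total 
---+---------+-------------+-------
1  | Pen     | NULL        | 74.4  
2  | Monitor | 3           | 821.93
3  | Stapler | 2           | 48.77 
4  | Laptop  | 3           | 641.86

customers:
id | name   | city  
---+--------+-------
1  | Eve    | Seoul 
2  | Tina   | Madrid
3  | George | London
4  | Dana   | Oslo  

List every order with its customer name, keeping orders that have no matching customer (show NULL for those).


LEFT JOIN keeps every row from orders (the left table); where customer_id has no match in customers, the customer columns become NULL. Walk through each order:
  - order 1 (Pen): customer_id=NULL, no match -> kept with NULL
  - order 2 (Monitor): customer_id=3 -> matches George
  - order 3 (Stapler): customer_id=2 -> matches Tina
  - order 4 (Laptop): customer_id=3 -> matches George
All 4 rows appear; 1 has NULL customer.

SQL:
SELECT a.product, b.name AS customer
FROM orders a
LEFT JOIN customers b ON a.customer_id = b.id

Result:
product | customer
--------+---------
Pen     | NULL    
Monitor | George  
Stapler | Tina    
Laptop  | George  


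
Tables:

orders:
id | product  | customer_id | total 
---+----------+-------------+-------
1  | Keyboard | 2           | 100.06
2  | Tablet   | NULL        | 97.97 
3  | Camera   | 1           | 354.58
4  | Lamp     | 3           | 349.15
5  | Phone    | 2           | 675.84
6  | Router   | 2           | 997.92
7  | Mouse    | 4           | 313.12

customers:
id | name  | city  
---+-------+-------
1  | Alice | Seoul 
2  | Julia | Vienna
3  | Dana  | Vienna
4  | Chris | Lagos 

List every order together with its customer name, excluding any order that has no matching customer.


INNER JOIN keeps only orders rows whose customer_id matches an id in customers. Walk through each order:
  - order 1 (Keyboard): customer_id=2 -> matches Julia
  - order 2 (Tablet): customer_id=NULL, no match -> dropped
  - order 3 (Camera): customer_id=1 -> matches Alice
  - order 4 (Lamp): customer_id=3 -> matches Dana
  - order 5 (Phone): customer_id=2 -> matches Julia
  - order 6 (Router): customer_id=2 -> matches Julia
  - order 7 (Mouse): customer_id=4 -> matches Chris
So 1 of 7 rows is dropped.

SQL:
SELECT a.product, b.name AS customer
FROM orders a
INNER JOIN customers b ON a.customer_id = b.id

Result:
product  | customer
---------+---------
Keyboard | Julia   
Camera   | Alice   
Lamp     | Dana    
Phone    | Julia   
Router   | Julia   
Mouse    | Chris   


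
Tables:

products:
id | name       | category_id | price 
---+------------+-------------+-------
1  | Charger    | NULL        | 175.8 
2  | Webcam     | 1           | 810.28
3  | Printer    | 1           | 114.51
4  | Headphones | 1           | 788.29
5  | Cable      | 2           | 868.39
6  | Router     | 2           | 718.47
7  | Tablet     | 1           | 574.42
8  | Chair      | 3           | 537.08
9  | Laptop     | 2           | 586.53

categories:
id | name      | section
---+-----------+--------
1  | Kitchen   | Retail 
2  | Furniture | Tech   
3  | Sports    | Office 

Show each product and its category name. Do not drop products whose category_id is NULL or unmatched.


LEFT JOIN keeps every row from products (the left table); where category_id has no match in categories, the category columns become NULL. Walk through each product:
  - product 1 (Charger): category_id=NULL, no match -> kept with NULL
  - product 2 (Webcam): category_id=1 -> matches Kitchen
  - product 3 (Printer): category_id=1 -> matches Kitchen
  - product 4 (Headphones): category_id=1 -> matches Kitchen
  - product 5 (Cable): category_id=2 -> matches Furniture
  - product 6 (Router): category_id=2 -> matches Furniture
  - product 7 (Tablet): category_id=1 -> matches Kitchen
  - product 8 (Chair): category_id=3 -> matches Sports
  - product 9 (Laptop): category_id=2 -> matches Furniture
All 9 rows appear; 1 has NULL category.

SQL:
SELECT a.name, b.name AS category
FROM products a
LEFT JOIN categories b ON a.category_id = b.id

Result:
name       | category 
-----------+----------
Charger    | NULL     
Webcam     | Kitchen  
Printer    | Kitchen  
Headphones | Kitchen  
Cable      | Furniture
Router     | Furniture
Tablet     | Kitchen  
Chair      | Sports   
Laptop     | Furniture


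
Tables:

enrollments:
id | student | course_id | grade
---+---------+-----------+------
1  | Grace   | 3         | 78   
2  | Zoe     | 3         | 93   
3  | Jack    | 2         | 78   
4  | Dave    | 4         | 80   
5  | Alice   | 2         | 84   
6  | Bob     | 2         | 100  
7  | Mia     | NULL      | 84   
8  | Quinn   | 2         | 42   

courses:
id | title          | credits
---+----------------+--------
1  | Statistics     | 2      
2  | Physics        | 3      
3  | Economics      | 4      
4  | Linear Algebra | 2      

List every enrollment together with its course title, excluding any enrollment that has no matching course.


INNER JOIN keeps only enrollments rows whose course_id matches an id in courses. Walk through each enrollment:
  - enrollment 1 (Grace): course_id=3 -> matches Economics
  - enrollment 2 (Zoe): course_id=3 -> matches Economics
  - enrollment 3 (Jack): course_id=2 -> matches Physics
  - enrollment 4 (Dave): course_id=4 -> matches Linear Algebra
  - enrollment 5 (Alice): course_id=2 -> matches Physics
  - enrollment 6 (Bob): course_id=2 -> matches Physics
  - enrollment 7 (Mia): course_id=NULL, no match -> dropped
  - enrollment 8 (Quinn): course_id=2 -> matches Physics
So 1 of 8 rows is dropped.

SQL:
SELECT a.student, b.title AS course
FROM enrollments a
INNER JOIN courses b ON a.course_id = b.id

Result:
student | course        
--------+---------------
Grace   | Economics     
Zoe     | Economics     
Jack    | Physics       
Dave    | Linear Algebra
Alice   | Physics       
Bob     | Physics       
Quinn   | Physics       


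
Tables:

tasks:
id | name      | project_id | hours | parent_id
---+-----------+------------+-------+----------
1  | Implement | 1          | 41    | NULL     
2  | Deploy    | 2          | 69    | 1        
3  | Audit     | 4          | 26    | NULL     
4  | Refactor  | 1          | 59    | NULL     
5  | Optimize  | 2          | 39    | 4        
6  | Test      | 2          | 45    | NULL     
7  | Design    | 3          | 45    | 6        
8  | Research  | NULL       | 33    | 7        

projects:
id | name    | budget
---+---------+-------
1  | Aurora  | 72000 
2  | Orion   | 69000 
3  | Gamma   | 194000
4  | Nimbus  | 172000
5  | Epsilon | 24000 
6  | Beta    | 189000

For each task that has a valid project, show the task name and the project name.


INNER JOIN keeps only tasks rows whose project_id matches an id in projects. Walk through each task:
  - task 1 (Implement): project_id=1 -> matches Aurora
  - task 2 (Deploy): project_id=2 -> matches Orion
  - task 3 (Audit): project_id=4 -> matches Nimbus
  - task 4 (Refactor): project_id=1 -> matches Aurora
  - task 5 (Optimize): project_id=2 -> matches Orion
  - task 6 (Test): project_id=2 -> matches Orion
  - task 7 (Design): project_id=3 -> matches Gamma
  - task 8 (Research): project_id=NULL, no match -> dropped
So 1 of 8 rows is dropped.

SQL:
SELECT a.name, b.name AS project
FROM tasks a
INNER JOIN projects b ON a.project_id = b.id

Result:
name      | project
----------+--------
Implement | Aurora 
Deploy    | Orion  
Audit     | Nimbus 
Refactor  | Aurora 
Optimize  | Orion  
Test      | Orion  
Design    | Gamma  


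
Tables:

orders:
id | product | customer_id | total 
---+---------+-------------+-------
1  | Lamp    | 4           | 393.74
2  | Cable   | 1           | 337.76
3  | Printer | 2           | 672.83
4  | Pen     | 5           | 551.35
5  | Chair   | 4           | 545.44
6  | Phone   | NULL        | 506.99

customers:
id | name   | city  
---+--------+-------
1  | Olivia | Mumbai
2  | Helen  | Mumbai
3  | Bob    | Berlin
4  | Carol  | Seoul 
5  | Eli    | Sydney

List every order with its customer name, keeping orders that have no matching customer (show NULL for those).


LEFT JOIN keeps every row from orders (the left table); where customer_id has no match in customers, the customer columns become NULL. Walk through each order:
  - order 1 (Lamp): customer_id=4 -> matches Carol
  - order 2 (Cable): customer_id=1 -> matches Olivia
  - order 3 (Printer): customer_id=2 -> matches Helen
  - order 4 (Pen): customer_id=5 -> matches Eli
  - order 5 (Chair): customer_id=4 -> matches Carol
  - order 6 (Phone): customer_id=NULL, no match -> kept with NULL
All 6 rows appear; 1 has NULL customer.

SQL:
SELECT a.product, b.name AS customer
FROM orders a
LEFT JOIN customers b ON a.customer_id = b.id

Result:
product | customer
--------+---------
Lamp    | Carol   
Cable   | Olivia  
Printer | Helen   
Pen     | Eli     
Chair   | Carol   
Phone   | NULL    


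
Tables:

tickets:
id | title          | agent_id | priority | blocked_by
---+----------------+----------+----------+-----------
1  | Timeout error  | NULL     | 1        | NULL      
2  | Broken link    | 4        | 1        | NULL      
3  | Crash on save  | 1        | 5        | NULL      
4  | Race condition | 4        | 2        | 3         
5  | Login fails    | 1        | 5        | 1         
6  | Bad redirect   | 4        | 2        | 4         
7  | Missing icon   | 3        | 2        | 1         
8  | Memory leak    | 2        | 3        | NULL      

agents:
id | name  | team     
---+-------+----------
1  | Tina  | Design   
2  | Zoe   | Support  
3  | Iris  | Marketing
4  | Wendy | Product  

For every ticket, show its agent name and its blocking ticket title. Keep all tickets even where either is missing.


Two LEFT JOINs from the same base table tickets: one to agents via agent_id, one to tickets itself via blocked_by. Both are LEFT so every ticket is preserved.
Match against agents:
  - ticket 1 (Timeout error): agent_id=NULL, no match -> kept with NULL
  - ticket 2 (Broken link): agent_id=4 -> matches Wendy
  - ticket 3 (Crash on save): agent_id=1 -> matches Tina
  - ticket 4 (Race condition): agent_id=4 -> matches Wendy
  - ticket 5 (Login fails): agent_id=1 -> matches Tina
  - ticket 6 (Bad redirect): agent_id=4 -> matches Wendy
  - ticket 7 (Missing icon): agent_id=3 -> matches Iris
  - ticket 8 (Memory leak): agent_id=2 -> matches Zoe
Match against tickets (self):
  - ticket 1 (Timeout error): blocked_by=NULL -> NULL
  - ticket 2 (Broken link): blocked_by=NULL -> NULL
  - ticket 3 (Crash on save): blocked_by=NULL -> NULL
  - ticket 4 (Race condition): blocked_by=3 -> Crash on save
  - ticket 5 (Login fails): blocked_by=1 -> Timeout error
  - ticket 6 (Bad redirect): blocked_by=4 -> Race condition
  - ticket 7 (Missing icon): blocked_by=1 -> Timeout error
  - ticket 8 (Memory leak): blocked_by=NULL -> NULL

SQL:
SELECT a.title, b.name AS agent, c.title AS blocked_by
FROM tickets a
LEFT JOIN agents b ON a.agent_id = b.id
LEFT JOIN tickets c ON a.blocked_by = c.id

Result:
title          | agent | blocked_by    
---------------+-------+---------------
Timeout error  | NULL  | NULL          
Broken link    | Wendy | NULL          
Crash on save  | Tina  | NULL          
Race condition | Wendy | Crash on save 
Login fails    | Tina  | Timeout error 
Bad redirect   | Wendy | Race condition
Missing icon   | Iris  | Timeout error 
Memory leak    | Zoe   | NULL          


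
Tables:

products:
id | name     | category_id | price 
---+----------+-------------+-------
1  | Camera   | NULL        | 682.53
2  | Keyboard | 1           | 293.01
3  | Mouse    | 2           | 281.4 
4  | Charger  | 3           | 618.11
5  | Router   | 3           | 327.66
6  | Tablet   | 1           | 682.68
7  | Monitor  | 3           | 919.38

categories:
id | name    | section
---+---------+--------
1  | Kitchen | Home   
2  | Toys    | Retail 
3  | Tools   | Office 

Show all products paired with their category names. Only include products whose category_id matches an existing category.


INNER JOIN keeps only products rows whose category_id matches an id in categories. Walk through each product:
  - product 1 (Camera): category_id=NULL, no match -> dropped
  - product 2 (Keyboard): category_id=1 -> matches Kitchen
  - product 3 (Mouse): category_id=2 -> matches Toys
  - product 4 (Charger): category_id=3 -> matches Tools
  - product 5 (Router): category_id=3 -> matches Tools
  - product 6 (Tablet): category_id=1 -> matches Kitchen
  - product 7 (Monitor): category_id=3 -> matches Tools
So 1 of 7 rows is dropped.

SQL:
SELECT a.name, b.name AS category
FROM products a
INNER JOIN categories b ON a.category_id = b.id

Result:
name     | category
---------+---------
Keyboard | Kitchen 
Mouse    | Toys    
Charger  | Tools   
Router   | Tools   
Tablet   | Kitchen 
Monitor  | Tools   


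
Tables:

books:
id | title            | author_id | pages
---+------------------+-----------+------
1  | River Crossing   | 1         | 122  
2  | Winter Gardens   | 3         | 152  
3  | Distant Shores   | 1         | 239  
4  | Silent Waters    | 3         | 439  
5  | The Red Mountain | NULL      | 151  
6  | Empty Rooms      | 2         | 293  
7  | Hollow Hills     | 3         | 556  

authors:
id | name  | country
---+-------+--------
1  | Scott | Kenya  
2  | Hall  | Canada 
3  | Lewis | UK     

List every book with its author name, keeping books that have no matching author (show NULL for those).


LEFT JOIN keeps every row from books (the left table); where author_id has no match in authors, the author columns become NULL. Walk through each book:
  - book 1 (River Crossing): author_id=1 -> matches Scott
  - book 2 (Winter Gardens): author_id=3 -> matches Lewis
  - book 3 (Distant Shores): author_id=1 -> matches Scott
  - book 4 (Silent Waters): author_id=3 -> matches Lewis
  - book 5 (The Red Mountain): author_id=NULL, no match -> kept with NULL
  - book 6 (Empty Rooms): author_id=2 -> matches Hall
  - book 7 (Hollow Hills): author_id=3 -> matches Lewis
All 7 rows appear; 1 has NULL author.

SQL:
SELECT a.title, b.name AS author
FROM books a
LEFT JOIN authors b ON a.author_id = b.id

Result:
title            | author
-----------------+-------
River Crossing   | Scott 
Winter Gardens   | Lewis 
Distant Shores   | Scott 
Silent Waters    | Lewis 
The Red Mountain | NULL  
Empty Rooms      | Hall  
Hollow Hills     | Lewis 


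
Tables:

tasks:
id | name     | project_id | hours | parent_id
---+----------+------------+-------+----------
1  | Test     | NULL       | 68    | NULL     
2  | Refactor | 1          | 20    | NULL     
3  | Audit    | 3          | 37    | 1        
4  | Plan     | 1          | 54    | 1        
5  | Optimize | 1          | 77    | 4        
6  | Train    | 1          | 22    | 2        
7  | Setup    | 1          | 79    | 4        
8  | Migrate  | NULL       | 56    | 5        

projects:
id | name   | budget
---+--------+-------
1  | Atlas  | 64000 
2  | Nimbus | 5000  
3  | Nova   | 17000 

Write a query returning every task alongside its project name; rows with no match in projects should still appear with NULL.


LEFT JOIN keeps every row from tasks (the left table); where project_id has no match in projects, the project columns become NULL. Walk through each task:
  - task 1 (Test): project_id=NULL, no match -> kept with NULL
  - task 2 (Refactor): project_id=1 -> matches Atlas
  - task 3 (Audit): project_id=3 -> matches Nova
  - task 4 (Plan): project_id=1 -> matches Atlas
  - task 5 (Optimize): project_id=1 -> matches Atlas
  - task 6 (Train): project_id=1 -> matches Atlas
  - task 7 (Setup): project_id=1 -> matches Atlas
  - task 8 (Migrate): project_id=NULL, no match -> kept with NULL
All 8 rows appear; 2 have NULL project.

SQL:
SELECT a.name, b.name AS project
FROM tasks a
LEFT JOIN projects b ON a.project_id = b.id

Result:
name     | project
---------+--------
Test     | NULL   
Refactor | Atlas  
Audit    | Nova   
Plan     | Atlas  
Optimize | Atlas  
Train    | Atlas  
Setup    | Atlas  
Migrate  | NULL   


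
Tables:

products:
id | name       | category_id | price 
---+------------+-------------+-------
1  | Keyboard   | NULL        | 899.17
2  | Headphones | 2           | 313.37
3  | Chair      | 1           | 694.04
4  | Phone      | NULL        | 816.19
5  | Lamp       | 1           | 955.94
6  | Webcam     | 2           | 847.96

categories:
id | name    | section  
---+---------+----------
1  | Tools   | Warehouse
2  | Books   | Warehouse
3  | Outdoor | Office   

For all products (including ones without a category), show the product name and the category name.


LEFT JOIN keeps every row from products (the left table); where category_id has no match in categories, the category columns become NULL. Walk through each product:
  - product 1 (Keyboard): category_id=NULL, no match -> kept with NULL
  - product 2 (Headphones): category_id=2 -> matches Books
  - product 3 (Chair): category_id=1 -> matches Tools
  - product 4 (Phone): category_id=NULL, no match -> kept with NULL
  - product 5 (Lamp): category_id=1 -> matches Tools
  - product 6 (Webcam): category_id=2 -> matches Books
All 6 rows appear; 2 have NULL category.

SQL:
SELECT a.name, b.name AS category
FROM products a
LEFT JOIN categories b ON a.category_id = b.id

Result:
name       | category
-----------+---------
Keyboard   | NULL    
Headphones | Books   
Chair      | Tools   
Phone      | NULL    
Lamp       | Tools   
Webcam     | Books   


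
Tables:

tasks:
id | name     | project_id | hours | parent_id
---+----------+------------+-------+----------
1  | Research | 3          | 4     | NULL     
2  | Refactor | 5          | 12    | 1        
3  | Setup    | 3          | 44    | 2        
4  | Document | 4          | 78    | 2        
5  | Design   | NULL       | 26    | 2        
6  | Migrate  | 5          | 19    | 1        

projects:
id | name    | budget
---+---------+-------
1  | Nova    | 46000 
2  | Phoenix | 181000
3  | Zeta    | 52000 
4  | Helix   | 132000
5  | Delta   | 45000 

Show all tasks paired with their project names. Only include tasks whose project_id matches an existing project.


INNER JOIN keeps only tasks rows whose project_id matches an id in projects. Walk through each task:
  - task 1 (Research): project_id=3 -> matches Zeta
  - task 2 (Refactor): project_id=5 -> matches Delta
  - task 3 (Setup): project_id=3 -> matches Zeta
  - task 4 (Document): project_id=4 -> matches Helix
  - task 5 (Design): project_id=NULL, no match -> dropped
  - task 6 (Migrate): project_id=5 -> matches Delta
So 1 of 6 rows is dropped.

SQL:
SELECT a.name, b.name AS project
FROM tasks a
INNER JOIN projects b ON a.project_id = b.id

Result:
name     | project
---------+--------
Research | Zeta   
Refactor | Delta  
Setup    | Zeta   
Document | Helix  
Migrate  | Delta  


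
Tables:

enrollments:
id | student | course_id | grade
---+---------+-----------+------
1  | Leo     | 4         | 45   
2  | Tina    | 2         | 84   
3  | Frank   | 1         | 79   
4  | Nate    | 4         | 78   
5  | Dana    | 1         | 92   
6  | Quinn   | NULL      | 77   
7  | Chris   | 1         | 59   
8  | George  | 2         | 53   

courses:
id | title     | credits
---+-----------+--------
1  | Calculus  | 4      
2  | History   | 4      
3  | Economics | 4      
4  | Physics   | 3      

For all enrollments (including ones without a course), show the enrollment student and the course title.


LEFT JOIN keeps every row from enrollments (the left table); where course_id has no match in courses, the course columns become NULL. Walk through each enrollment:
  - enrollment 1 (Leo): course_id=4 -> matches Physics
  - enrollment 2 (Tina): course_id=2 -> matches History
  - enrollment 3 (Frank): course_id=1 -> matches Calculus
  - enrollment 4 (Nate): course_id=4 -> matches Physics
  - enrollment 5 (Dana): course_id=1 -> matches Calculus
  - enrollment 6 (Quinn): course_id=NULL, no match -> kept with NULL
  - enrollment 7 (Chris): course_id=1 -> matches Calculus
  - enrollment 8 (George): course_id=2 -> matches History
All 8 rows appear; 1 has NULL course.

SQL:
SELECT a.student, b.title AS course
FROM enrollments a
LEFT JOIN courses b ON a.course_id = b.id

Result:
student | course  
--------+---------
Leo     | Physics 
Tina    | History 
Frank   | Calculus
Nate    | Physics 
Dana    | Calculus
Quinn   | NULL    
Chris   | Calculus
George  | History 


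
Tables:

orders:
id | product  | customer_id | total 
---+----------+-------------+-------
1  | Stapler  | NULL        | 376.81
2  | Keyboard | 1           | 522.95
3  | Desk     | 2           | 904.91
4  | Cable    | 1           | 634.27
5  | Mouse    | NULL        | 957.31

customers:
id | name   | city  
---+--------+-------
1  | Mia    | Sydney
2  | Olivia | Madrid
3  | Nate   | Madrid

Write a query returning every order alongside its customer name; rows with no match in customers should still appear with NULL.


LEFT JOIN keeps every row from orders (the left table); where customer_id has no match in customers, the customer columns become NULL. Walk through each order:
  - order 1 (Stapler): customer_id=NULL, no match -> kept with NULL
  - order 2 (Keyboard): customer_id=1 -> matches Mia
  - order 3 (Desk): customer_id=2 -> matches Olivia
  - order 4 (Cable): customer_id=1 -> matches Mia
  - order 5 (Mouse): customer_id=NULL, no match -> kept with NULL
All 5 rows appear; 2 have NULL customer.

SQL:
SELECT a.product, b.name AS customer
FROM orders a
LEFT JOIN customers b ON a.customer_id = b.id

Result:
product  | customer
---------+---------
Stapler  | NULL    
Keyboard | Mia     
Desk     | Olivia  
Cable    | Mia     
Mouse    | NULL    


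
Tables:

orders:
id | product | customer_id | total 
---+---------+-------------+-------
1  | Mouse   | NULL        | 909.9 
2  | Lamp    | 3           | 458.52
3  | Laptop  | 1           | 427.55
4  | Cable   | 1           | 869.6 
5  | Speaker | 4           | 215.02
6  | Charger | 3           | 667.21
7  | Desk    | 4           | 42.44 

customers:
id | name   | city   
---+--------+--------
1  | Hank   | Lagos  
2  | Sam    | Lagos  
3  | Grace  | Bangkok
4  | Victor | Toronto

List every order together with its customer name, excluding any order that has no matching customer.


INNER JOIN keeps only orders rows whose customer_id matches an id in customers. Walk through each order:
  - order 1 (Mouse): customer_id=NULL, no match -> dropped
  - order 2 (Lamp): customer_id=3 -> matches Grace
  - order 3 (Laptop): customer_id=1 -> matches Hank
  - order 4 (Cable): customer_id=1 -> matches Hank
  - order 5 (Speaker): customer_id=4 -> matches Victor
  - order 6 (Charger): customer_id=3 -> matches Grace
  - order 7 (Desk): customer_id=4 -> matches Victor
So 1 of 7 rows is dropped.

SQL:
SELECT a.product, b.name AS customer
FROM orders a
INNER JOIN customers b ON a.customer_id = b.id

Result:
product | customer
--------+---------
Lamp    | Grace   
Laptop  | Hank    
Cable   | Hank    
Speaker | Victor  
Charger | Grace   
Desk    | Victor  


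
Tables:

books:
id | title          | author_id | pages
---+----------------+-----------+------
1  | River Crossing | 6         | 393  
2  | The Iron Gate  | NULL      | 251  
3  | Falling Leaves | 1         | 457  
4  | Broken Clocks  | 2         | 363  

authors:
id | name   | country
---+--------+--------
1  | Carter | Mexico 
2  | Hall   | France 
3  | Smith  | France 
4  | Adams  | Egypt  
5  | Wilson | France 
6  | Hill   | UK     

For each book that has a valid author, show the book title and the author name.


INNER JOIN keeps only books rows whose author_id matches an id in authors. Walk through each book:
  - book 1 (River Crossing): author_id=6 -> matches Hill
  - book 2 (The Iron Gate): author_id=NULL, no match -> dropped
  - book 3 (Falling Leaves): author_id=1 -> matches Carter
  - book 4 (Broken Clocks): author_id=2 -> matches Hall
So 1 of 4 rows is dropped.

SQL:
SELECT a.title, b.name AS author
FROM books a
INNER JOIN authors b ON a.author_id = b.id

Result:
title          | author
---------------+-------
River Crossing | Hill  
Falling Leaves | Carter
Broken Clocks  | Hall  


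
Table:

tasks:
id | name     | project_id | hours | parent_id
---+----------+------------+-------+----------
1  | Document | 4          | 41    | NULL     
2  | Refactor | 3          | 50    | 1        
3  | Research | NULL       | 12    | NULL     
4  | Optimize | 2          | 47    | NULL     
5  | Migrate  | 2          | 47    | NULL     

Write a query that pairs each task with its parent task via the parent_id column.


This is a self-join: tasks is joined to a second copy of itself, matching each row's parent_id to another row's id. Use LEFT JOIN so rows with parent_id=NULL are kept.
  - task 1 (Document): parent_id=NULL -> NULL
  - task 2 (Refactor): parent_id=1 -> Document
  - task 3 (Research): parent_id=NULL -> NULL
  - task 4 (Optimize): parent_id=NULL -> NULL
  - task 5 (Migrate): parent_id=NULL -> NULL

SQL:
SELECT a.name AS item, b.name AS parent
FROM tasks a
LEFT JOIN tasks b ON a.parent_id = b.id

Result:
item     | parent  
---------+---------
Document | NULL    
Refactor | Document
Research | NULL    
Optimize | NULL    
Migrate  | NULL    


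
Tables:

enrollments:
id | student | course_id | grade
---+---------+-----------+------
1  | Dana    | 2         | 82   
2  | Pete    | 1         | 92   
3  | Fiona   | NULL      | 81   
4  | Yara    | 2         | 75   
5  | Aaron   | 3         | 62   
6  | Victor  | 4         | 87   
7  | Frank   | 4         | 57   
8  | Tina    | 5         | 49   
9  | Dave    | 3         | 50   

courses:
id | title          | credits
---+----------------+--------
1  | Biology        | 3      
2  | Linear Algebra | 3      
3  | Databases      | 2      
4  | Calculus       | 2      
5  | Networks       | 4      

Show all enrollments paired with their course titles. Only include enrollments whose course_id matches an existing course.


INNER JOIN keeps only enrollments rows whose course_id matches an id in courses. Walk through each enrollment:
  - enrollment 1 (Dana): course_id=2 -> matches Linear Algebra
  - enrollment 2 (Pete): course_id=1 -> matches Biology
  - enrollment 3 (Fiona): course_id=NULL, no match -> dropped
  - enrollment 4 (Yara): course_id=2 -> matches Linear Algebra
  - enrollment 5 (Aaron): course_id=3 -> matches Databases
  - enrollment 6 (Victor): course_id=4 -> matches Calculus
  - enrollment 7 (Frank): course_id=4 -> matches Calculus
  - enrollment 8 (Tina): course_id=5 -> matches Networks
  - enrollment 9 (Dave): course_id=3 -> matches Databases
So 1 of 9 rows is dropped.

SQL:
SELECT a.student, b.title AS course
FROM enrollments a
INNER JOIN courses b ON a.course_id = b.id

Result:
student | course        
--------+---------------
Dana    | Linear Algebra
Pete    | Biology       
Yara    | Linear Algebra
Aaron   | Databases     
Victor  | Calculus      
Frank   | Calculus      
Tina    | Networks      
Dave    | Databases     


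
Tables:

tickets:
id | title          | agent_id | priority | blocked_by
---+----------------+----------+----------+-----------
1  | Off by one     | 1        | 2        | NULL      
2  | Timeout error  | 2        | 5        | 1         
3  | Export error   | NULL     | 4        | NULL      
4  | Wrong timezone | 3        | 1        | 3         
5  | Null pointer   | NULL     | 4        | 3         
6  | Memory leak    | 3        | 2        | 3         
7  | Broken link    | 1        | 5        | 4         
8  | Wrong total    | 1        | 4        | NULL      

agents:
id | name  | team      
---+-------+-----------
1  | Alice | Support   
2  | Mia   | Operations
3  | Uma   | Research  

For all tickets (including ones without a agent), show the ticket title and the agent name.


LEFT JOIN keeps every row from tickets (the left table); where agent_id has no match in agents, the agent columns become NULL. Walk through each ticket:
  - ticket 1 (Off by one): agent_id=1 -> matches Alice
  - ticket 2 (Timeout error): agent_id=2 -> matches Mia
  - ticket 3 (Export error): agent_id=NULL, no match -> kept with NULL
  - ticket 4 (Wrong timezone): agent_id=3 -> matches Uma
  - ticket 5 (Null pointer): agent_id=NULL, no match -> kept with NULL
  - ticket 6 (Memory leak): agent_id=3 -> matches Uma
  - ticket 7 (Broken link): agent_id=1 -> matches Alice
  - ticket 8 (Wrong total): agent_id=1 -> matches Alice
All 8 rows appear; 2 have NULL agent.

SQL:
SELECT a.title, b.name AS agent
FROM tickets a
LEFT JOIN agents b ON a.agent_id = b.id

Result:
title          | agent
---------------+------
Off by one     | Alice
Timeout error  | Mia  
Export error   | NULL 
Wrong timezone | Uma  
Null pointer   | NULL 
Memory leak    | Uma  
Broken link    | Alice
Wrong total    | Alice


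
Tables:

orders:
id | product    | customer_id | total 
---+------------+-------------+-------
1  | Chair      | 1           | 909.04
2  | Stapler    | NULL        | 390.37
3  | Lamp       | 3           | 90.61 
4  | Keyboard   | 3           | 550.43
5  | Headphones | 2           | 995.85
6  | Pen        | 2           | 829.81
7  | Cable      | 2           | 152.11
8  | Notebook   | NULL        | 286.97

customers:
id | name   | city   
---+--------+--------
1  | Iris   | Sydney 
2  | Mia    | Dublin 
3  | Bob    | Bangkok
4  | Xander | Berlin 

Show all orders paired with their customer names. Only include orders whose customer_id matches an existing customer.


INNER JOIN keeps only orders rows whose customer_id matches an id in customers. Walk through each order:
  - order 1 (Chair): customer_id=1 -> matches Iris
  - order 2 (Stapler): customer_id=NULL, no match -> dropped
  - order 3 (Lamp): customer_id=3 -> matches Bob
  - order 4 (Keyboard): customer_id=3 -> matches Bob
  - order 5 (Headphones): customer_id=2 -> matches Mia
  - order 6 (Pen): customer_id=2 -> matches Mia
  - order 7 (Cable): customer_id=2 -> matches Mia
  - order 8 (Notebook): customer_id=NULL, no match -> dropped
So 2 of 8 rows are dropped.

SQL:
SELECT a.product, b.name AS customer
FROM orders a
INNER JOIN customers b ON a.customer_id = b.id

Result:
product    | customer
-----------+---------
Chair      | Iris    
Lamp       | Bob     
Keyboard   | Bob     
Headphones | Mia     
Pen        | Mia     
Cable      | Mia     
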